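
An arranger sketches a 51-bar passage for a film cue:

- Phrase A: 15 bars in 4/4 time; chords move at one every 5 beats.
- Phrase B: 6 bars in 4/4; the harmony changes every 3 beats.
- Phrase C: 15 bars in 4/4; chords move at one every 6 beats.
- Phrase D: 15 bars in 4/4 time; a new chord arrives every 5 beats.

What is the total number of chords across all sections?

A has 60 beats and chords last 5 each, so 12 chords.
B has 24 beats and chords last 3 each, so 8 chords.
C has 60 beats and chords last 6 each, so 10 chords.
D has 60 beats and chords last 5 each, so 12 chords.
Total: 12 + 8 + 10 + 12 = 42.

42 chords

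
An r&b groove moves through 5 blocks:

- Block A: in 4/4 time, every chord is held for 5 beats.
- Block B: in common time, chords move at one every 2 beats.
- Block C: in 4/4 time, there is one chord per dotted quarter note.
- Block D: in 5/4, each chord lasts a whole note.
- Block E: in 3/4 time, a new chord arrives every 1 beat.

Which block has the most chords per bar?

A: 4 beats/bar ÷ 5 beats/chord = 0.8 chords/bar.
B: 4 beats/bar ÷ 2 beats/chord = 2 chords/bar.
C: 4 beats/bar ÷ 1.5 beats/chord = 8/3 chords/bar.
D: 5 beats/bar ÷ 4 beats/chord = 1.25 chords/bar.
E: 3 beats/bar ÷ 1 beat/chord = 3 chords/bar.
Fastest is E at 3 chords/bar.

Block E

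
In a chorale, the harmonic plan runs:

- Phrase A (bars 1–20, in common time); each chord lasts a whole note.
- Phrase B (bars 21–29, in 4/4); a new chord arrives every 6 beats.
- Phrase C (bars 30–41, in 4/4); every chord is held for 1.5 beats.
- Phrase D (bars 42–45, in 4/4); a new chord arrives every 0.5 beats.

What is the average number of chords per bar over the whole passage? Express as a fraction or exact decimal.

2 chords per bar

A: 20 × 4 = 80 beats ÷ 4 = 20 chords.
B: 9 × 4 = 36 beats ÷ 6 = 6 chords.
C: 12 × 4 = 48 beats ÷ 1.5 = 32 chords.
D: 4 × 4 = 16 beats ÷ 0.5 = 32 chords.
Overall: 90 chords over 45 bars → 90/45 = 2 chords per bar.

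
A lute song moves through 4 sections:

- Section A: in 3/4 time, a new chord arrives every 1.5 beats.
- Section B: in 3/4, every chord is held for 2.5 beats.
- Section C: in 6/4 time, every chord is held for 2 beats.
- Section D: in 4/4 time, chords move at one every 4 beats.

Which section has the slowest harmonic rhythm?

A: each chord is 1.5 beats in 3/4, so 2 per bar.
B: each chord is 2.5 beats in 3/4, so 1.2 per bar.
C: each chord is 2 beats in 6/4, so 3 per bar.
D: each chord is 4 beats in 4/4, so 1 per bar.
Slowest is D at 1 chords/bar.

Section D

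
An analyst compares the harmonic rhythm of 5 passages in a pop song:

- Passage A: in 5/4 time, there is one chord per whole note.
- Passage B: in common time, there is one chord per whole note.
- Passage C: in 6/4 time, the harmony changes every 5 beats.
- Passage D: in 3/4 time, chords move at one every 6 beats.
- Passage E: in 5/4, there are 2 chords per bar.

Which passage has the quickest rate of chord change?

A: 5 beats/bar ÷ 4 beats/chord = 1.25 chords/bar.
B: 4 beats/bar ÷ 4 beats/chord = 1 chord/bar.
C: 6 beats/bar ÷ 5 beats/chord = 1.2 chords/bar.
D: 3 beats/bar ÷ 6 beats/chord = 0.5 chords/bar.
E: 5 beats/bar ÷ 2.5 beats/chord = 2 chords/bar.
Fastest is E at 2 chords/bar.

Passage E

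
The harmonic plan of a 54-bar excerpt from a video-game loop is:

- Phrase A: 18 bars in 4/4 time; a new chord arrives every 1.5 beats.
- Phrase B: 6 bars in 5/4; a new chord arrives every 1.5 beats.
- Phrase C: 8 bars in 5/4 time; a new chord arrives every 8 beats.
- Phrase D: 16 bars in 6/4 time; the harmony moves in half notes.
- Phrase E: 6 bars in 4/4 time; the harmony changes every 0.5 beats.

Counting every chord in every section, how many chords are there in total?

A: 18·4 = 72 beats, 72/1.5 = 48 chords.
B: 6·5 = 30 beats, 30/1.5 = 20 chords.
C: 8·5 = 40 beats, 40/8 = 5 chords.
D: 16·6 = 96 beats, 96/2 = 48 chords.
E: 6·4 = 24 beats, 24/0.5 = 48 chords.
Total: 48 + 20 + 5 + 48 + 48 = 169.

169 chords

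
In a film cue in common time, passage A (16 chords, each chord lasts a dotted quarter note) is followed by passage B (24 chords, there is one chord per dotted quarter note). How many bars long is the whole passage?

A: 16 × 1.5 = 24 beats = 6 bars.
B: 24 × 1.5 = 36 beats = 9 bars.
Total: 6 + 9 = 15 bars.

15 bars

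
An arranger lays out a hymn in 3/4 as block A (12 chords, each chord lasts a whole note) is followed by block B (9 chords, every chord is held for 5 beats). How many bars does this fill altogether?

A: 12 × 4 = 48 beats = 16 bars.
B: 9 × 5 = 45 beats = 15 bars.
Total: 16 + 15 = 31 bars.

31 bars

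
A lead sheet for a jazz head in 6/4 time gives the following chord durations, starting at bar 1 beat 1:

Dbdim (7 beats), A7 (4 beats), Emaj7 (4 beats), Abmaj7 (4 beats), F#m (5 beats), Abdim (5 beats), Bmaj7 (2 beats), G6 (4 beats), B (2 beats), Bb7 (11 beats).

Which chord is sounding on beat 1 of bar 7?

Beat 1 of bar 7 is beat (7−1)×6 + 1 = 37 overall.
Running totals: Dbdim ends at 7, A7 ends at 11, Emaj7 ends at 15, Abmaj7 ends at 19, F#m ends at 24, Abdim ends at 29, Bmaj7 ends at 31, G6 ends at 35, B ends at 37.
Beat 37 falls within B.

B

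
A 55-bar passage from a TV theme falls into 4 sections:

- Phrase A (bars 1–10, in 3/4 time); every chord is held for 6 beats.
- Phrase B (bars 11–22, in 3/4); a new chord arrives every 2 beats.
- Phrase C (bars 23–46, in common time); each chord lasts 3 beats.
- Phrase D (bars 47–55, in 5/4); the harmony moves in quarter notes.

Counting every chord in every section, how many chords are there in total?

A: 10·3 = 30 beats, 30/6 = 5 chords.
B: 12·3 = 36 beats, 36/2 = 18 chords.
C: 24·4 = 96 beats, 96/3 = 32 chords.
D: 9·5 = 45 beats, 45/1 = 45 chords.
Total: 5 + 18 + 32 + 45 = 100.

100 chords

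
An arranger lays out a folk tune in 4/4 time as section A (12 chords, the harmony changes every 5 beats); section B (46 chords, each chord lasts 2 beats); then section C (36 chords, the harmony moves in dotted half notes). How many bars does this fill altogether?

A: 12 × 5 = 60 beats = 15 bars.
B: 46 × 2 = 92 beats = 23 bars.
C: 36 × 3 = 108 beats = 27 bars.
Total: 15 + 23 + 27 = 65 bars.

65 bars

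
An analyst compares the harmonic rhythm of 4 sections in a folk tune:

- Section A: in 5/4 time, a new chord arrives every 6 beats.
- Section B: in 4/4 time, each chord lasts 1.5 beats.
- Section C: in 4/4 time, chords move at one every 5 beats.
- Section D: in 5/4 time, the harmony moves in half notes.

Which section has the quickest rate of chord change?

A: 5 beats/bar ÷ 6 beats/chord = 5/6 chords/bar.
B: 4 beats/bar ÷ 1.5 beats/chord = 8/3 chords/bar.
C: 4 beats/bar ÷ 5 beats/chord = 0.8 chords/bar.
D: 5 beats/bar ÷ 2 beats/chord = 2.5 chords/bar.
Fastest is B at 8/3 chords/bar.

Section B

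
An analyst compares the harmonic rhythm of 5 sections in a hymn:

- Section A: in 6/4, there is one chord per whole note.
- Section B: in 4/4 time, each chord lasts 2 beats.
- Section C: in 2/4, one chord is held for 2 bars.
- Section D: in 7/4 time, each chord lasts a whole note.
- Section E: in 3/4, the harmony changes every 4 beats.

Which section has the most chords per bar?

Section B

A: each chord is 4 beats in 6/4, so 1.5 per bar.
B: each chord is 2 beats in 4/4, so 2 per bar.
C: each chord is 4 beats in 2/4, so 0.5 per bar.
D: each chord is 4 beats in 7/4, so 1.75 per bar.
E: each chord is 4 beats in 3/4, so 0.75 per bar.
Fastest is B at 2 chords/bar.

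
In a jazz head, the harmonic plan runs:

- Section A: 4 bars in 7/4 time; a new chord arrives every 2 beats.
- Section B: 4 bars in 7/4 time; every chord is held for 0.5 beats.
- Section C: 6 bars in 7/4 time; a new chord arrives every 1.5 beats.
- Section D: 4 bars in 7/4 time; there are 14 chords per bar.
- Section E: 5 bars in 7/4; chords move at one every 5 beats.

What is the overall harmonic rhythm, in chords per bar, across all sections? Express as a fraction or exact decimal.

7 chords per bar

A: 4 × 7 = 28 beats ÷ 2 = 14 chords.
B: 4 × 7 = 28 beats ÷ 0.5 = 56 chords.
C: 6 × 7 = 42 beats ÷ 1.5 = 28 chords.
D: 4 × 7 = 28 beats ÷ 0.5 = 56 chords.
E: 5 × 7 = 35 beats ÷ 5 = 7 chords.
Overall: 161 chords over 23 bars → 161/23 = 7 chords per bar.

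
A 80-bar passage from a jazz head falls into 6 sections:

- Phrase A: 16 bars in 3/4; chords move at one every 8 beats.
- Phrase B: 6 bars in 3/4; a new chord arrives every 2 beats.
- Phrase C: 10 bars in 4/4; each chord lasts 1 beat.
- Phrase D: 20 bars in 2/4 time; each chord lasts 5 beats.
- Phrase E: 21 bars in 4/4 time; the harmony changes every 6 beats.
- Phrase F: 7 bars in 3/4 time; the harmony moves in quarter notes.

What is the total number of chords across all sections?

A has 48 beats and chords last 8 each, so 6 chords.
B has 18 beats and chords last 2 each, so 9 chords.
C has 40 beats and chords last 1 each, so 40 chords.
D has 40 beats and chords last 5 each, so 8 chords.
E has 84 beats and chords last 6 each, so 14 chords.
F has 21 beats and chords last 1 each, so 21 chords.
Total: 6 + 9 + 40 + 8 + 14 + 21 = 98.

98 chords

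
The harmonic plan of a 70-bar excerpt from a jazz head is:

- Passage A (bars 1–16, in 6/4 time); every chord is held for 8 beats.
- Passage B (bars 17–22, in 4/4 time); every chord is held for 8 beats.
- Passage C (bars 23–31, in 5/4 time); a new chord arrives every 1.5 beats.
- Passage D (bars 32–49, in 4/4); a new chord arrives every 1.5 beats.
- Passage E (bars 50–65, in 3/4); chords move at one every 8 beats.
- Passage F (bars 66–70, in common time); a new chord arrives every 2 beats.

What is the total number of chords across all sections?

A: 16 bars × 6 beats = 96 beats; 8 beats/chord → 12 chords.
B: 6 bars × 4 beats = 24 beats; 8 beats/chord → 3 chords.
C: 9 bars × 5 beats = 45 beats; 1.5 beats/chord → 30 chords.
D: 18 bars × 4 beats = 72 beats; 1.5 beats/chord → 48 chords.
E: 16 bars × 3 beats = 48 beats; 8 beats/chord → 6 chords.
F: 5 bars × 4 beats = 20 beats; 2 beats/chord → 10 chords.
Total: 12 + 3 + 30 + 48 + 6 + 10 = 109.

109 chords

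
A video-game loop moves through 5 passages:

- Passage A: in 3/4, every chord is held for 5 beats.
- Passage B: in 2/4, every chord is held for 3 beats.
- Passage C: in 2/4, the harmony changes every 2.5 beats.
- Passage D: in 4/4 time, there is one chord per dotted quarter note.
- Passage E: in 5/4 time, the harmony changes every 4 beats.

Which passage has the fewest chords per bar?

Passage A

A: each chord is 5 beats in 3/4, so 0.6 per bar.
B: each chord is 3 beats in 2/4, so 2/3 per bar.
C: each chord is 2.5 beats in 2/4, so 0.8 per bar.
D: each chord is 1.5 beats in 4/4, so 8/3 per bar.
E: each chord is 4 beats in 5/4, so 1.25 per bar.
Slowest is A at 0.6 chords/bar.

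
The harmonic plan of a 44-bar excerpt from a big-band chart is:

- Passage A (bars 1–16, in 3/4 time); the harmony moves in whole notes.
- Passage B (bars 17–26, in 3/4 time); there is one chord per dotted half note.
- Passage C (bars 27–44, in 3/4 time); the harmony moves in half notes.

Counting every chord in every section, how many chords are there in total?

A: 16 bars × 3 beats = 48 beats; 4 beats/chord → 12 chords.
B: 10 bars × 3 beats = 30 beats; 3 beats/chord → 10 chords.
C: 18 bars × 3 beats = 54 beats; 2 beats/chord → 27 chords.
Total: 12 + 10 + 27 = 49.

49 chords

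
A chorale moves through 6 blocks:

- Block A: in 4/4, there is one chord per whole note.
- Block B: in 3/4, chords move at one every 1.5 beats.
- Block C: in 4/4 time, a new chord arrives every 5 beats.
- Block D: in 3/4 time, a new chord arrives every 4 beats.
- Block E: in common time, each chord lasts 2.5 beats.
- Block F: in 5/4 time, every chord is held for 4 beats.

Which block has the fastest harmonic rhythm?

A: 4 beats/bar ÷ 4 beats/chord = 1 chord/bar.
B: 3 beats/bar ÷ 1.5 beats/chord = 2 chords/bar.
C: 4 beats/bar ÷ 5 beats/chord = 0.8 chords/bar.
D: 3 beats/bar ÷ 4 beats/chord = 0.75 chords/bar.
E: 4 beats/bar ÷ 2.5 beats/chord = 1.6 chords/bar.
F: 5 beats/bar ÷ 4 beats/chord = 1.25 chords/bar.
Fastest is B at 2 chords/bar.

Block B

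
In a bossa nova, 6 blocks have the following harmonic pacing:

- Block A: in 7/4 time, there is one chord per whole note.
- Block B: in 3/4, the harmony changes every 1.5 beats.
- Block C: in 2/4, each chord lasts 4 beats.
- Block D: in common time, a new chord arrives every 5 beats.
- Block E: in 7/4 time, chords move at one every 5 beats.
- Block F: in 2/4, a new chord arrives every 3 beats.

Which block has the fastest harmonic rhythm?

Block B

A: 7/4 = 1.75 chords/bar.
B: 3/1.5 = 2 chords/bar.
C: 2/4 = 0.5 chords/bar.
D: 4/5 = 0.8 chords/bar.
E: 7/5 = 1.4 chords/bar.
F: 2/3 = 2/3 chords/bar.
Fastest is B at 2 chords/bar.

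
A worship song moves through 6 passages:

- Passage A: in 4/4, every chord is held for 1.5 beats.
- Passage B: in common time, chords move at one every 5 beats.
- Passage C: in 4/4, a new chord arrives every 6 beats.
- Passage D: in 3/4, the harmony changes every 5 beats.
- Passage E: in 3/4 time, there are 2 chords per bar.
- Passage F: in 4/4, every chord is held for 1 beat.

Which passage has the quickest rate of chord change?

Passage F

A: 4 beats/bar ÷ 1.5 beats/chord = 8/3 chords/bar.
B: 4 beats/bar ÷ 5 beats/chord = 0.8 chords/bar.
C: 4 beats/bar ÷ 6 beats/chord = 2/3 chords/bar.
D: 3 beats/bar ÷ 5 beats/chord = 0.6 chords/bar.
E: 3 beats/bar ÷ 1.5 beats/chord = 2 chords/bar.
F: 4 beats/bar ÷ 1 beat/chord = 4 chords/bar.
Fastest is F at 4 chords/bar.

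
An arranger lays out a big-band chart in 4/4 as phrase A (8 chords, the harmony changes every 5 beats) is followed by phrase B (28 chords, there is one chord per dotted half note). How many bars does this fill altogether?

31 bars

A: 8 × 5 = 40 beats = 10 bars.
B: 28 × 3 = 84 beats = 21 bars.
Total: 10 + 21 = 31 bars.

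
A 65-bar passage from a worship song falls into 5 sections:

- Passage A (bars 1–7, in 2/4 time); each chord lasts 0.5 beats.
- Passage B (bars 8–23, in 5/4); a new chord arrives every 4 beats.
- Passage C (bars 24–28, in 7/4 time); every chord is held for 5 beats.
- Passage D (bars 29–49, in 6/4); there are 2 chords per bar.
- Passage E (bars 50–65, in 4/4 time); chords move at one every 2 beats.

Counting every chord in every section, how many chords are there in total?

129 chords

A has 14 beats and chords last 0.5 each, so 28 chords.
B has 80 beats and chords last 4 each, so 20 chords.
C has 35 beats and chords last 5 each, so 7 chords.
D has 126 beats and chords last 3 each, so 42 chords.
E has 64 beats and chords last 2 each, so 32 chords.
Total: 28 + 20 + 7 + 42 + 32 = 129.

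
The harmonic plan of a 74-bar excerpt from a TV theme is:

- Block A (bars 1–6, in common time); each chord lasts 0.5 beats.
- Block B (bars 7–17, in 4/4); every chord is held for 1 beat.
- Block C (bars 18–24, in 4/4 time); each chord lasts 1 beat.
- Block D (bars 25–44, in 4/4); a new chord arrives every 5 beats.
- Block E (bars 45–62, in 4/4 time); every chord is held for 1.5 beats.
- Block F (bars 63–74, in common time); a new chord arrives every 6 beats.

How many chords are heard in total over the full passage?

A has 24 beats and chords last 0.5 each, so 48 chords.
B has 44 beats and chords last 1 each, so 44 chords.
C has 28 beats and chords last 1 each, so 28 chords.
D has 80 beats and chords last 5 each, so 16 chords.
E has 72 beats and chords last 1.5 each, so 48 chords.
F has 48 beats and chords last 6 each, so 8 chords.
Total: 48 + 44 + 28 + 16 + 48 + 8 = 192.

192 chords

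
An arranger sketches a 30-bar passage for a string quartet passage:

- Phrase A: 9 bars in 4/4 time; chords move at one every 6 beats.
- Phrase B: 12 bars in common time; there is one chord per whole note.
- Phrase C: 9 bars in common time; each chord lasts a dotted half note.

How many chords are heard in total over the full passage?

30 chords

A: 9 bars × 4 beats = 36 beats; 6 beats/chord → 6 chords.
B: 12 bars × 4 beats = 48 beats; 4 beats/chord → 12 chords.
C: 9 bars × 4 beats = 36 beats; 3 beats/chord → 12 chords.
Total: 6 + 12 + 12 = 30.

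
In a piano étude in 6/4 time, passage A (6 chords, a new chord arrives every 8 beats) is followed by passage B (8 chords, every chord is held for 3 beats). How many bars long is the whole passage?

A: 6 × 8 = 48 beats = 8 bars.
B: 8 × 3 = 24 beats = 4 bars.
Total: 8 + 4 = 12 bars.

12 bars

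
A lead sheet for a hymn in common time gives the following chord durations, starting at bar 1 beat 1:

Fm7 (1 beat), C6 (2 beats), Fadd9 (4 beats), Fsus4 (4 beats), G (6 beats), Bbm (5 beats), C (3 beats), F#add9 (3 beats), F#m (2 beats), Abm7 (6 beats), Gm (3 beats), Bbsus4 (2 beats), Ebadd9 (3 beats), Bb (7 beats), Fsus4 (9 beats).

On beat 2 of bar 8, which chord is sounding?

Beat 2 of bar 8 is beat (8−1)×4 + 2 = 30 overall.
Running totals: Fm7 ends at 1, C6 ends at 3, Fadd9 ends at 7, Fsus4 ends at 11, G ends at 17, Bbm ends at 22, C ends at 25, F#add9 ends at 28, F#m ends at 30.
Beat 30 falls within F#m.

F#m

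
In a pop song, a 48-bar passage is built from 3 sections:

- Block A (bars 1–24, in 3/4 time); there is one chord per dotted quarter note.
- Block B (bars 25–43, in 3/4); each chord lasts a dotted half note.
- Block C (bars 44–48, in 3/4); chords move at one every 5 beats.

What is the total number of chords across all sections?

70 chords

A has 72 beats and chords last 1.5 each, so 48 chords.
B has 57 beats and chords last 3 each, so 19 chords.
C has 15 beats and chords last 5 each, so 3 chords.
Total: 48 + 19 + 3 = 70.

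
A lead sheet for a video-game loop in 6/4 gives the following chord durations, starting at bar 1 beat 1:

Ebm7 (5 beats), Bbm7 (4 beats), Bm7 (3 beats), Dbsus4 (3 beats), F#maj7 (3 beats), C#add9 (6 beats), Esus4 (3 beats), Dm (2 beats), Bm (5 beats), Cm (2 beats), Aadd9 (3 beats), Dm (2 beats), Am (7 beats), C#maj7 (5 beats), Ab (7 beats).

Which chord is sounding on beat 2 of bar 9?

C#maj7

Beat 2 of bar 9 is beat (9−1)×6 + 2 = 50 overall.
Running totals: Ebm7 ends at 5, Bbm7 ends at 9, Bm7 ends at 12, Dbsus4 ends at 15, F#maj7 ends at 18, C#add9 ends at 24, Esus4 ends at 27, Dm ends at 29, Bm ends at 34, Cm ends at 36, Aadd9 ends at 39, Dm ends at 41, Am ends at 48, C#maj7 ends at 53.
Beat 50 falls within C#maj7.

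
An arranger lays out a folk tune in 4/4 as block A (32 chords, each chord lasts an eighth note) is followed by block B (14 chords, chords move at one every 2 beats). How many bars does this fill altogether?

A: 32 × 0.5 = 16 beats = 4 bars.
B: 14 × 2 = 28 beats = 7 bars.
Total: 4 + 7 = 11 bars.

11 bars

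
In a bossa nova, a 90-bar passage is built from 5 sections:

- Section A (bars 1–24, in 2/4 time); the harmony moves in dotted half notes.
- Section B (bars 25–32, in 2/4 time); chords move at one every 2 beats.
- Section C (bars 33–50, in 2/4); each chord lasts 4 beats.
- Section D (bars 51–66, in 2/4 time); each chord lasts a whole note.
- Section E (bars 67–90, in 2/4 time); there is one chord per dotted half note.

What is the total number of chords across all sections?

57 chords

A: 24·2 = 48 beats, 48/3 = 16 chords.
B: 8·2 = 16 beats, 16/2 = 8 chords.
C: 18·2 = 36 beats, 36/4 = 9 chords.
D: 16·2 = 32 beats, 32/4 = 8 chords.
E: 24·2 = 48 beats, 48/3 = 16 chords.
Total: 16 + 8 + 9 + 8 + 16 = 57.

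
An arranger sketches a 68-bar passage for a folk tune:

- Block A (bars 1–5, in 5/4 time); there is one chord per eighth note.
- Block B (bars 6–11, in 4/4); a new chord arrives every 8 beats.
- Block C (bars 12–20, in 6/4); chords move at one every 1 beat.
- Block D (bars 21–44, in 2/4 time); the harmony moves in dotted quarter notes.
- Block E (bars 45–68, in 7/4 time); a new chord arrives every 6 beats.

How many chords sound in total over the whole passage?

167 chords

A: 5·5 = 25 beats, 25/0.5 = 50 chords.
B: 6·4 = 24 beats, 24/8 = 3 chords.
C: 9·6 = 54 beats, 54/1 = 54 chords.
D: 24·2 = 48 beats, 48/1.5 = 32 chords.
E: 24·7 = 168 beats, 168/6 = 28 chords.
Total: 50 + 3 + 54 + 32 + 28 = 167.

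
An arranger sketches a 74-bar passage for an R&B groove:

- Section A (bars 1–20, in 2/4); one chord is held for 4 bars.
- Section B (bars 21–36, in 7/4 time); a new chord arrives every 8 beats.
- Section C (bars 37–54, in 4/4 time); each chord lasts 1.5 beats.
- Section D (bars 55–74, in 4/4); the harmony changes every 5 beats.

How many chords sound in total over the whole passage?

83 chords

A: 20·2 = 40 beats, 40/8 = 5 chords.
B: 16·7 = 112 beats, 112/8 = 14 chords.
C: 18·4 = 72 beats, 72/1.5 = 48 chords.
D: 20·4 = 80 beats, 80/5 = 16 chords.
Total: 5 + 14 + 48 + 16 = 83.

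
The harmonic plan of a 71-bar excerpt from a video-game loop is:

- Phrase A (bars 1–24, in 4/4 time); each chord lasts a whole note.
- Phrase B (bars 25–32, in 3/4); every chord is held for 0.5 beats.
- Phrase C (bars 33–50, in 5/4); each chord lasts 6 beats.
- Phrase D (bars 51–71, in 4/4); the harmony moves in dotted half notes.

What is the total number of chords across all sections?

A has 96 beats and chords last 4 each, so 24 chords.
B has 24 beats and chords last 0.5 each, so 48 chords.
C has 90 beats and chords last 6 each, so 15 chords.
D has 84 beats and chords last 3 each, so 28 chords.
Total: 24 + 48 + 15 + 28 = 115.

115 chords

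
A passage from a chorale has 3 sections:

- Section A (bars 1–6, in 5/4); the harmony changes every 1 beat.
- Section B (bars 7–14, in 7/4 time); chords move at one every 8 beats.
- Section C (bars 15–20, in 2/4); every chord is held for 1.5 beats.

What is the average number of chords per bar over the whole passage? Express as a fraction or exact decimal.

2.25 chords per bar

A: 6 bars of 5 beats is 30 beats; at 1 beat each that's 30 chords.
B: 8 bars of 7 beats is 56 beats; at 8 beats each that's 7 chords.
C: 6 bars of 2 beats is 12 beats; at 1.5 beats each that's 8 chords.
Overall: 45 chords over 20 bars → 45/20 = 2.25 chords per bar.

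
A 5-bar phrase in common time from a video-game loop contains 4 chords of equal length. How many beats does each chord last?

5 beats

5 bars × 4 beats/bar = 20 beats total.
20 beats ÷ 4 chords = 5 beats per chord.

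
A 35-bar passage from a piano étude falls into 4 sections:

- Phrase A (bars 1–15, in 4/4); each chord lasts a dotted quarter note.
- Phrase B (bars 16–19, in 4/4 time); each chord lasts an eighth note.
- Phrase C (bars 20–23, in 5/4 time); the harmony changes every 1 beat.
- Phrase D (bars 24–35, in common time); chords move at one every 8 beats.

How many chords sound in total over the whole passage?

98 chords

A: 15·4 = 60 beats, 60/1.5 = 40 chords.
B: 4·4 = 16 beats, 16/0.5 = 32 chords.
C: 4·5 = 20 beats, 20/1 = 20 chords.
D: 12·4 = 48 beats, 48/8 = 6 chords.
Total: 40 + 32 + 20 + 6 = 98.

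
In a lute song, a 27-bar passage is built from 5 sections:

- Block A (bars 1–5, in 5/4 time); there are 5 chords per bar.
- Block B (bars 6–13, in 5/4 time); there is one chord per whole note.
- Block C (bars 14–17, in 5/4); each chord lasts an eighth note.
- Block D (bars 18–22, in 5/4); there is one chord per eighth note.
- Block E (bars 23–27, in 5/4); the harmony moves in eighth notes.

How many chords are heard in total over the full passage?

175 chords

A: 5 bars × 5 beats = 25 beats; 1 beat/chord → 25 chords.
B: 8 bars × 5 beats = 40 beats; 4 beats/chord → 10 chords.
C: 4 bars × 5 beats = 20 beats; 0.5 beats/chord → 40 chords.
D: 5 bars × 5 beats = 25 beats; 0.5 beats/chord → 50 chords.
E: 5 bars × 5 beats = 25 beats; 0.5 beats/chord → 50 chords.
Total: 25 + 10 + 40 + 50 + 50 = 175.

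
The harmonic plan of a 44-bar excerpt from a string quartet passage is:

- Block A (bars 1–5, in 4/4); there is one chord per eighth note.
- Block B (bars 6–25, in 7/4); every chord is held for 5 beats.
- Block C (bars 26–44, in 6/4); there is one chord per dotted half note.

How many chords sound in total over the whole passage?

A: 5 bars × 4 beats = 20 beats; 0.5 beats/chord → 40 chords.
B: 20 bars × 7 beats = 140 beats; 5 beats/chord → 28 chords.
C: 19 bars × 6 beats = 114 beats; 3 beats/chord → 38 chords.
Total: 40 + 28 + 38 = 106.

106 chords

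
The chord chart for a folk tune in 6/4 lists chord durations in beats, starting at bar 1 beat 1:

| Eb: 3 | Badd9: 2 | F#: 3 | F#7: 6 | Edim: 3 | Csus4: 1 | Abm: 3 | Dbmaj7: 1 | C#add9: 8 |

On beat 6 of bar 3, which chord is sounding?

Beat 6 of bar 3 is beat (3−1)×6 + 6 = 18 overall.
Running totals: Eb ends at 3, Badd9 ends at 5, F# ends at 8, F#7 ends at 14, Edim ends at 17, Csus4 ends at 18.
Beat 18 falls within Csus4.

Csus4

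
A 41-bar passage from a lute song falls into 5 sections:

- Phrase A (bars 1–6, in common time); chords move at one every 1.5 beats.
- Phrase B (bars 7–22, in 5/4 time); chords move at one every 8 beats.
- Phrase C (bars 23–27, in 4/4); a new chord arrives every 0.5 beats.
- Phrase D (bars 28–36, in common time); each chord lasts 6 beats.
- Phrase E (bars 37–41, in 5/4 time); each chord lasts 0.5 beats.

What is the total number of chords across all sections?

A has 24 beats and chords last 1.5 each, so 16 chords.
B has 80 beats and chords last 8 each, so 10 chords.
C has 20 beats and chords last 0.5 each, so 40 chords.
D has 36 beats and chords last 6 each, so 6 chords.
E has 25 beats and chords last 0.5 each, so 50 chords.
Total: 16 + 10 + 40 + 6 + 50 = 122.

122 chords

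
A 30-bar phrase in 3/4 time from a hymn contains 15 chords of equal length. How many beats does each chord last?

30 bars × 3 beats/bar = 90 beats total.
90 beats ÷ 15 chords = 6 beats per chord.

6 beats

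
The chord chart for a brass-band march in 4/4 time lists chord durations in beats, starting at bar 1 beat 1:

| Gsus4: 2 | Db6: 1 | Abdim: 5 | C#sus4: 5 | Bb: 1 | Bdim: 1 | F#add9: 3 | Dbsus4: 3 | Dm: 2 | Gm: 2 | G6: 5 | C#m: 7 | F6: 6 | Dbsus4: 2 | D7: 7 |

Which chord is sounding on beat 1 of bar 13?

Beat 1 of bar 13 is beat (13−1)×4 + 1 = 49 overall.
Running totals: Gsus4 ends at 2, Db6 ends at 3, Abdim ends at 8, C#sus4 ends at 13, Bb ends at 14, Bdim ends at 15, F#add9 ends at 18, Dbsus4 ends at 21, Dm ends at 23, Gm ends at 25, G6 ends at 30, C#m ends at 37, F6 ends at 43, Dbsus4 ends at 45, D7 ends at 52.
Beat 49 falls within D7.

D7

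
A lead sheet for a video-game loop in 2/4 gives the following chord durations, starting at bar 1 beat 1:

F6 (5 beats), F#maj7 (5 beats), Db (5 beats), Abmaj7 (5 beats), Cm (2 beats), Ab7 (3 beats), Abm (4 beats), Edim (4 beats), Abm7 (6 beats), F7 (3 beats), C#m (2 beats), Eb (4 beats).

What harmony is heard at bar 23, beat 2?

Beat 2 of bar 23 is beat (23−1)×2 + 2 = 46 overall.
Running totals: F6 ends at 5, F#maj7 ends at 10, Db ends at 15, Abmaj7 ends at 20, Cm ends at 22, Ab7 ends at 25, Abm ends at 29, Edim ends at 33, Abm7 ends at 39, F7 ends at 42, C#m ends at 44, Eb ends at 48.
Beat 46 falls within Eb.

Eb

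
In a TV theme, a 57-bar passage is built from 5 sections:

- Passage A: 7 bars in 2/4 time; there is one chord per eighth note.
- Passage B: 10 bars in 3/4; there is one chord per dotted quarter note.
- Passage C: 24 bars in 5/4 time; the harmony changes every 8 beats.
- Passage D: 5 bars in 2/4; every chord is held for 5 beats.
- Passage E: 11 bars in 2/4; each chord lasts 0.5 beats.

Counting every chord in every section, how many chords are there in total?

A: 7 bars × 2 beats = 14 beats; 0.5 beats/chord → 28 chords.
B: 10 bars × 3 beats = 30 beats; 1.5 beats/chord → 20 chords.
C: 24 bars × 5 beats = 120 beats; 8 beats/chord → 15 chords.
D: 5 bars × 2 beats = 10 beats; 5 beats/chord → 2 chords.
E: 11 bars × 2 beats = 22 beats; 0.5 beats/chord → 44 chords.
Total: 28 + 20 + 15 + 2 + 44 = 109.

109 chords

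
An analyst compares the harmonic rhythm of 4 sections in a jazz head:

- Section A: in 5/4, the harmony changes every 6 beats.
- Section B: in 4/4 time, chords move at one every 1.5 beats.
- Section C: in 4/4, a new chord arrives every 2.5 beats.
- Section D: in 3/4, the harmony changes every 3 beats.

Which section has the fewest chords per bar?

A: each chord is 6 beats in 5/4, so 5/6 per bar.
B: each chord is 1.5 beats in 4/4, so 8/3 per bar.
C: each chord is 2.5 beats in 4/4, so 1.6 per bar.
D: each chord is 3 beats in 3/4, so 1 per bar.
Slowest is A at 5/6 chords/bar.

Section A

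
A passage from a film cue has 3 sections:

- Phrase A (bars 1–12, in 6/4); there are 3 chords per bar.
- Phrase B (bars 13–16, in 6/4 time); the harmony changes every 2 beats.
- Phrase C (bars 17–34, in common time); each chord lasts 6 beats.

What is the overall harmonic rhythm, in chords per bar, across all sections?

A: 12 × 6 = 72 beats ÷ 2 = 36 chords.
B: 4 × 6 = 24 beats ÷ 2 = 12 chords.
C: 18 × 4 = 72 beats ÷ 6 = 12 chords.
Overall: 60 chords over 34 bars → 60/34 = 30/17 chords per bar.

30/17 chords per bar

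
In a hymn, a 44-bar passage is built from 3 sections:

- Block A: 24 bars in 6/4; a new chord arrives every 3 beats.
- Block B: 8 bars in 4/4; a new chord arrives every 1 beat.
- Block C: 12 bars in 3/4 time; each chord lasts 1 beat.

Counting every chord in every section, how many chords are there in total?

116 chords

A: 24·6 = 144 beats, 144/3 = 48 chords.
B: 8·4 = 32 beats, 32/1 = 32 chords.
C: 12·3 = 36 beats, 36/1 = 36 chords.
Total: 48 + 32 + 36 = 116.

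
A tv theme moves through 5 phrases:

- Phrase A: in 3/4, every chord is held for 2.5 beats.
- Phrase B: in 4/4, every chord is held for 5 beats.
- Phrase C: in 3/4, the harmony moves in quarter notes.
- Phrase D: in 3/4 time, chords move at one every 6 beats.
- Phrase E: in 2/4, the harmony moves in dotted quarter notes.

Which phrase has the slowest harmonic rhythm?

A: 3/2.5 = 1.2 chords/bar.
B: 4/5 = 0.8 chords/bar.
C: 3/1 = 3 chords/bar.
D: 3/6 = 0.5 chords/bar.
E: 2/1.5 = 4/3 chords/bar.
Slowest is D at 0.5 chords/bar.

Phrase D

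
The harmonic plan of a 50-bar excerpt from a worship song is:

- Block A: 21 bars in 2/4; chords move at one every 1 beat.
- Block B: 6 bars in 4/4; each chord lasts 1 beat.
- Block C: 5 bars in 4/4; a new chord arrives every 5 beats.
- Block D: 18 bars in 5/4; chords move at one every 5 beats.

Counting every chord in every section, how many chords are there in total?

A has 42 beats and chords last 1 each, so 42 chords.
B has 24 beats and chords last 1 each, so 24 chords.
C has 20 beats and chords last 5 each, so 4 chords.
D has 90 beats and chords last 5 each, so 18 chords.
Total: 42 + 24 + 4 + 18 = 88.

88 chords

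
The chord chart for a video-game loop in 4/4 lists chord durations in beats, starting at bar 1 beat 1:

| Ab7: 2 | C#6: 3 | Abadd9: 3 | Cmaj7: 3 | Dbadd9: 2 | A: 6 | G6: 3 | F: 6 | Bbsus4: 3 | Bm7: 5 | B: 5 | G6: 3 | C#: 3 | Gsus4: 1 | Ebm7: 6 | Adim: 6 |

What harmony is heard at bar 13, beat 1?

Beat 1 of bar 13 is beat (13−1)×4 + 1 = 49 overall.
Running totals: Ab7 ends at 2, C#6 ends at 5, Abadd9 ends at 8, Cmaj7 ends at 11, Dbadd9 ends at 13, A ends at 19, G6 ends at 22, F ends at 28, Bbsus4 ends at 31, Bm7 ends at 36, B ends at 41, G6 ends at 44, C# ends at 47, Gsus4 ends at 48, Ebm7 ends at 54.
Beat 49 falls within Ebm7.

Ebm7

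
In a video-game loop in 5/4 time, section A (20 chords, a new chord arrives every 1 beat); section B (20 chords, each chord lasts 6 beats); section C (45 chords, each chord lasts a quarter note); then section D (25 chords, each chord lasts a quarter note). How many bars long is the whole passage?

A: 20 × 1 = 20 beats = 4 bars.
B: 20 × 6 = 120 beats = 24 bars.
C: 45 × 1 = 45 beats = 9 bars.
D: 25 × 1 = 25 beats = 5 bars.
Total: 4 + 24 + 9 + 5 = 42 bars.

42 bars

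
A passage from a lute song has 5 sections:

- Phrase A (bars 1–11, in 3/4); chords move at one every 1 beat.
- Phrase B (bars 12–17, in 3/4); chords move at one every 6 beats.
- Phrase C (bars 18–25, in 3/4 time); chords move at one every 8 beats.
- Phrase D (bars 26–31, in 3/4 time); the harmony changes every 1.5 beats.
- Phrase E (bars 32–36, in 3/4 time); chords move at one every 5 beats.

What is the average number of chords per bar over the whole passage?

A: 11 × 3 = 33 beats ÷ 1 = 33 chords.
B: 6 × 3 = 18 beats ÷ 6 = 3 chords.
C: 8 × 3 = 24 beats ÷ 8 = 3 chords.
D: 6 × 3 = 18 beats ÷ 1.5 = 12 chords.
E: 5 × 3 = 15 beats ÷ 5 = 3 chords.
Overall: 54 chords over 36 bars → 54/36 = 1.5 chords per bar.

1.5 chords per bar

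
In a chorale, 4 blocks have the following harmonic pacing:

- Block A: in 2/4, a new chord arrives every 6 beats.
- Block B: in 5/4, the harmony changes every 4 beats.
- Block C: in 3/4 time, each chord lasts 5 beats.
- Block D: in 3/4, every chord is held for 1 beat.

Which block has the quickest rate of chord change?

Block D

A: 2 beats/bar ÷ 6 beats/chord = 1/3 chords/bar.
B: 5 beats/bar ÷ 4 beats/chord = 1.25 chords/bar.
C: 3 beats/bar ÷ 5 beats/chord = 0.6 chords/bar.
D: 3 beats/bar ÷ 1 beat/chord = 3 chords/bar.
Fastest is D at 3 chords/bar.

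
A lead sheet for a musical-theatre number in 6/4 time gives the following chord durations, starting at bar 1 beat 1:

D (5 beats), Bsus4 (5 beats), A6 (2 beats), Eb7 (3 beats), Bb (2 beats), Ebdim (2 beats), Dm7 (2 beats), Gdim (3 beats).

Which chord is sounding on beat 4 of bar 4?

Gdim

Beat 4 of bar 4 is beat (4−1)×6 + 4 = 22 overall.
Running totals: D ends at 5, Bsus4 ends at 10, A6 ends at 12, Eb7 ends at 15, Bb ends at 17, Ebdim ends at 19, Dm7 ends at 21, Gdim ends at 24.
Beat 22 falls within Gdim.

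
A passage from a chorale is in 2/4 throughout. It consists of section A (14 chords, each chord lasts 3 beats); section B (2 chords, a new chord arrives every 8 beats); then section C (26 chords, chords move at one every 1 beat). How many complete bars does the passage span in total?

A: 14 × 3 = 42 beats = 21 bars.
B: 2 × 8 = 16 beats = 8 bars.
C: 26 × 1 = 26 beats = 13 bars.
Total: 21 + 8 + 13 = 42 bars.

42 bars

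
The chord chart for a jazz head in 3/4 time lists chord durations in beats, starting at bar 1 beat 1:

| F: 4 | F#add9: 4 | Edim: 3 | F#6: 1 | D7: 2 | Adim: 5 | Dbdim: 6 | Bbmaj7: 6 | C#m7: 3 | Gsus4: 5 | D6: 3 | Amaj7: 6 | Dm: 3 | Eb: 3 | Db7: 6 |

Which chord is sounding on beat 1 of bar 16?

Amaj7

Beat 1 of bar 16 is beat (16−1)×3 + 1 = 46 overall.
Running totals: F ends at 4, F#add9 ends at 8, Edim ends at 11, F#6 ends at 12, D7 ends at 14, Adim ends at 19, Dbdim ends at 25, Bbmaj7 ends at 31, C#m7 ends at 34, Gsus4 ends at 39, D6 ends at 42, Amaj7 ends at 48.
Beat 46 falls within Amaj7.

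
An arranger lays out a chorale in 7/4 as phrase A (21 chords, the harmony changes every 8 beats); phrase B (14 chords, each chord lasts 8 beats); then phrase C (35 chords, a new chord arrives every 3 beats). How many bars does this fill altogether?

A: 21 × 8 = 168 beats = 24 bars.
B: 14 × 8 = 112 beats = 16 bars.
C: 35 × 3 = 105 beats = 15 bars.
Total: 24 + 16 + 15 = 55 bars.

55 bars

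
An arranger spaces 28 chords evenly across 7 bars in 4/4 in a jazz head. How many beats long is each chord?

1 beat

7 bars × 4 beats/bar = 28 beats total.
28 beats ÷ 28 chords = 1 beats per chord.
(That is a quarter note.)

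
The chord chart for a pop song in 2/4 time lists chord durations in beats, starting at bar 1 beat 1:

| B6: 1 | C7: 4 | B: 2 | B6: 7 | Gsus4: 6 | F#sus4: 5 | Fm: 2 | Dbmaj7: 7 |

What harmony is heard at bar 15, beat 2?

Dbmaj7

Beat 2 of bar 15 is beat (15−1)×2 + 2 = 30 overall.
Running totals: B6 ends at 1, C7 ends at 5, B ends at 7, B6 ends at 14, Gsus4 ends at 20, F#sus4 ends at 25, Fm ends at 27, Dbmaj7 ends at 34.
Beat 30 falls within Dbmaj7.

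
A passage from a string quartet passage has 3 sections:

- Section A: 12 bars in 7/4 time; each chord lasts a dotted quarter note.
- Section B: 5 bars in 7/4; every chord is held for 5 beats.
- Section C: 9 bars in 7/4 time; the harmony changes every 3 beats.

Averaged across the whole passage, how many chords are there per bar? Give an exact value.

A: 12 × 7 = 84 beats ÷ 1.5 = 56 chords.
B: 5 × 7 = 35 beats ÷ 5 = 7 chords.
C: 9 × 7 = 63 beats ÷ 3 = 21 chords.
Overall: 84 chords over 26 bars → 84/26 = 42/13 chords per bar.

42/13 chords per bar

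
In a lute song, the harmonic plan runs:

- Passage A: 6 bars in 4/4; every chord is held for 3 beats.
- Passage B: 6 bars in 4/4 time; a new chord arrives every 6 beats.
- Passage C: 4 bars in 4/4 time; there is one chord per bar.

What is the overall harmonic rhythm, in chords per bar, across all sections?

1 chords per bar

A: 6 bars of 4 beats is 24 beats; at 3 beats each that's 8 chords.
B: 6 bars of 4 beats is 24 beats; at 6 beats each that's 4 chords.
C: 4 bars of 4 beats is 16 beats; at 4 beats each that's 4 chords.
Overall: 16 chords over 16 bars → 16/16 = 1 chords per bar.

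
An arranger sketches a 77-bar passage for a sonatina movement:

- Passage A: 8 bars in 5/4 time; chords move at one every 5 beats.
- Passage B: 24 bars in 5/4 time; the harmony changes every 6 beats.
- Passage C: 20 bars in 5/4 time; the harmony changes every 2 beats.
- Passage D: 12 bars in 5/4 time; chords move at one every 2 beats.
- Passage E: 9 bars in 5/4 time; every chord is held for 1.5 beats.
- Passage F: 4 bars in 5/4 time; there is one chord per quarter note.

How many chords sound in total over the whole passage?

A: 8·5 = 40 beats, 40/5 = 8 chords.
B: 24·5 = 120 beats, 120/6 = 20 chords.
C: 20·5 = 100 beats, 100/2 = 50 chords.
D: 12·5 = 60 beats, 60/2 = 30 chords.
E: 9·5 = 45 beats, 45/1.5 = 30 chords.
F: 4·5 = 20 beats, 20/1 = 20 chords.
Total: 8 + 20 + 50 + 30 + 30 + 20 = 158.

158 chords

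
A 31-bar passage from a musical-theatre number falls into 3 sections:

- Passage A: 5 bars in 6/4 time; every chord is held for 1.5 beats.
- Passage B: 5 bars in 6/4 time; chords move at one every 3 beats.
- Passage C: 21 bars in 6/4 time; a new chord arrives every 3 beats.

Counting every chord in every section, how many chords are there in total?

A: 5·6 = 30 beats, 30/1.5 = 20 chords.
B: 5·6 = 30 beats, 30/3 = 10 chords.
C: 21·6 = 126 beats, 126/3 = 42 chords.
Total: 20 + 10 + 42 = 72.

72 chords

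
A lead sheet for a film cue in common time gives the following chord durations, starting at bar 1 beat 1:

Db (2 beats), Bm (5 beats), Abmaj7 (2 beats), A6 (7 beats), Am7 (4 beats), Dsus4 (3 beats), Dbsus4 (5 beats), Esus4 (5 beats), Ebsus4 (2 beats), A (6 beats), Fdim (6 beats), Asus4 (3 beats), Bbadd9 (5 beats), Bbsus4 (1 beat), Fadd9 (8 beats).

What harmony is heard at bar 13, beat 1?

Beat 1 of bar 13 is beat (13−1)×4 + 1 = 49 overall.
Running totals: Db ends at 2, Bm ends at 7, Abmaj7 ends at 9, A6 ends at 16, Am7 ends at 20, Dsus4 ends at 23, Dbsus4 ends at 28, Esus4 ends at 33, Ebsus4 ends at 35, A ends at 41, Fdim ends at 47, Asus4 ends at 50.
Beat 49 falls within Asus4.

Asus4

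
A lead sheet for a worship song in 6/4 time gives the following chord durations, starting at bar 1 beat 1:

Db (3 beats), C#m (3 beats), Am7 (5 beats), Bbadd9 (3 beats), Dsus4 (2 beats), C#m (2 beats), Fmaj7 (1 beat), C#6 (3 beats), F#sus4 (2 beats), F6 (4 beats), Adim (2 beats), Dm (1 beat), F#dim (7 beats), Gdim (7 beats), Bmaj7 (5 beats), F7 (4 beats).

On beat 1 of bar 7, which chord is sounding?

Beat 1 of bar 7 is beat (7−1)×6 + 1 = 37 overall.
Running totals: Db ends at 3, C#m ends at 6, Am7 ends at 11, Bbadd9 ends at 14, Dsus4 ends at 16, C#m ends at 18, Fmaj7 ends at 19, C#6 ends at 22, F#sus4 ends at 24, F6 ends at 28, Adim ends at 30, Dm ends at 31, F#dim ends at 38.
Beat 37 falls within F#dim.

F#dim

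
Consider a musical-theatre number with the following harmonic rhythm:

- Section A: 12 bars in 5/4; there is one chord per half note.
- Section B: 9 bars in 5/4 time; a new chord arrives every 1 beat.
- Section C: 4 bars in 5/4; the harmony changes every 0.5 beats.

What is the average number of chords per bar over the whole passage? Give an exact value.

A: 12 bars of 5 beats is 60 beats; at 2 beats each that's 30 chords.
B: 9 bars of 5 beats is 45 beats; at 1 beat each that's 45 chords.
C: 4 bars of 5 beats is 20 beats; at 0.5 beats each that's 40 chords.
Overall: 115 chords over 25 bars → 115/25 = 4.6 chords per bar.

4.6 chords per bar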